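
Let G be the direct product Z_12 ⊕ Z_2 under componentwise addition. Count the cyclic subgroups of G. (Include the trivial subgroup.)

12

Group the elements of G by the cyclic subgroup they generate; each cyclic subgroup of order d accounts for φ(d) elements.
Cyclic subgroups by order — order 1: 1; order 2: 3; order 3: 1; order 4: 2; order 6: 3; order 12: 2.
Total: 12.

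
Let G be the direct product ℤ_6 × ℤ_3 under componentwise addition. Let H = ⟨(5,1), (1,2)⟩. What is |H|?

6

|⟨(5,1)⟩| = 6 and |⟨(1,2)⟩| = 6, so |H| is a multiple of lcm(6, 6) = 6 and divides |G| = 18.
Closing under the operation: H = {(0,0), (1,2), (2,1), (3,0), (4,2), (5,1)}, so |H| = 6.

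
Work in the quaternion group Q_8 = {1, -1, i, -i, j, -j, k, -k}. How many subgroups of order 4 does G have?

|G| = 8 and 4 | 8, so subgroups of order 4 are possible by Lagrange.
The subgroups of order 4 are: {1, -1, i, -i}; {1, -1, j, -j}; {1, -1, k, -k}.
So G has 3 subgroups of order 4.

3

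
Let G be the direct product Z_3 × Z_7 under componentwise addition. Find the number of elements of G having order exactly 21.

12

An element (a,b) has order lcm(ord(a), ord(b)); count pairs with lcm equal to 21.
Enumerating gives 12 such elements.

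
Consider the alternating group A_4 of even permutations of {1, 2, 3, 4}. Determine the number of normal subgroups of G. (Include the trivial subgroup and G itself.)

3

G has 10 subgroups. Checking conjugation-invariance by order — order 1: 1/1 normal; order 2: 0/3 normal; order 3: 0/4 normal; order 4: 1/1 normal; order 12: 1/1 normal.
Total normal subgroups: 3.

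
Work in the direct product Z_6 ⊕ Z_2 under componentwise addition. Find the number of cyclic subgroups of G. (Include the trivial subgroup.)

8

Group the elements of G by the cyclic subgroup they generate; each cyclic subgroup of order d accounts for φ(d) elements.
Cyclic subgroups by order — order 1: 1; order 2: 3; order 3: 1; order 6: 3.
Total: 8.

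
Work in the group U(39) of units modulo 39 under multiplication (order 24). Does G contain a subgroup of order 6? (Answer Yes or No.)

Yes

6 | 24. A subgroup of order 6 is {1, 4, 10, 16, 22, 25}.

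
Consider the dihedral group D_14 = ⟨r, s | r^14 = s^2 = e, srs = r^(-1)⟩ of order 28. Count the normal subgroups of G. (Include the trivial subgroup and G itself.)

G has 28 subgroups. Checking conjugation-invariance by order — order 1: 1/1 normal; order 2: 1/15 normal; order 4: 0/7 normal; order 7: 1/1 normal; order 14: 3/3 normal; order 28: 1/1 normal.
Total normal subgroups: 7.

7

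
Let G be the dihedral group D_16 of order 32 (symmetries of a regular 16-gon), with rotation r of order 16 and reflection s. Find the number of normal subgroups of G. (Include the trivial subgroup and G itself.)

8

G has 36 subgroups. Checking conjugation-invariance by order — order 1: 1/1 normal; order 2: 1/17 normal; order 4: 1/9 normal; order 8: 1/5 normal; order 16: 3/3 normal; order 32: 1/1 normal.
Total normal subgroups: 8.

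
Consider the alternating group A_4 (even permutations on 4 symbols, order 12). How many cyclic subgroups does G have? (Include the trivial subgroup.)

8

Group the elements of G by the cyclic subgroup they generate; each cyclic subgroup of order d accounts for φ(d) elements.
Cyclic subgroups by order — order 1: 1; order 2: 3; order 3: 4.
Total: 8.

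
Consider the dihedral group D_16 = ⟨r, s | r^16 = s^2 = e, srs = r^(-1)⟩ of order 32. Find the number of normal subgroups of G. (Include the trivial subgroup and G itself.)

G has 36 subgroups. Checking conjugation-invariance by order — order 1: 1/1 normal; order 2: 1/17 normal; order 4: 1/9 normal; order 8: 1/5 normal; order 16: 3/3 normal; order 32: 1/1 normal.
Total normal subgroups: 8.

8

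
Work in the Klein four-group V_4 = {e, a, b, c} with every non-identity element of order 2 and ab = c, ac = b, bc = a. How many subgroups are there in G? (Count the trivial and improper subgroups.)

5

|G| = 4, so by Lagrange every subgroup order divides 4. Divisors: 1, 2, 4.
Subgroups by order — order 1: 1; order 2: 3; order 4: 1.
Total: 1 + 3 + 1 = 5.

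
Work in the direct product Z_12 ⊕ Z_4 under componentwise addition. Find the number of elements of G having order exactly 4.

An element (a,b) has order lcm(ord(a), ord(b)); count pairs with lcm equal to 4.
Enumerating gives 12 such elements.

12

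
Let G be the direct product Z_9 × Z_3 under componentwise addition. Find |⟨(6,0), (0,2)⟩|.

9

|⟨(6,0)⟩| = 3 and |⟨(0,2)⟩| = 3, so |H| is a multiple of lcm(3, 3) = 3 and divides |G| = 27.
Closing under the operation: H = {(0,0), (0,1), (0,2), (3,0), (3,1), (3,2), (6,0), (6,1), (6,2)}, so |H| = 9.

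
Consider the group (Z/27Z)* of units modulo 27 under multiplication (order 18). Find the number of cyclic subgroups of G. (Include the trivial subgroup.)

6

A cyclic subgroup of order d is generated by each of its φ(d) elements of order d, so the cyclic subgroups of order d number (#elements of order d)/φ(d).
Cyclic subgroups by order — order 1: 1; order 2: 1; order 3: 1; order 6: 1; order 9: 1; order 18: 1.
Total: 6.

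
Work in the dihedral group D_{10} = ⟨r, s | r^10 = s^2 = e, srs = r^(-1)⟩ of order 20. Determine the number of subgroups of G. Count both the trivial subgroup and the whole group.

|G| = 20, so by Lagrange every subgroup order divides 20. Divisors: 1, 2, 4, 5, 10, 20.
Subgroups by order — order 1: 1; order 2: 11; order 4: 5; order 5: 1; order 10: 3; order 20: 1.
Total: 1 + 11 + 5 + 1 + 3 + 1 = 22.

22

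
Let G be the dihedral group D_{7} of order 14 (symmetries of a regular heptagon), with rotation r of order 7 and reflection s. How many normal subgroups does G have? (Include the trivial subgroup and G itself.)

3

G has 10 subgroups. Checking conjugation-invariance by order — order 1: 1/1 normal; order 2: 0/7 normal; order 7: 1/1 normal; order 14: 1/1 normal.
Total normal subgroups: 3.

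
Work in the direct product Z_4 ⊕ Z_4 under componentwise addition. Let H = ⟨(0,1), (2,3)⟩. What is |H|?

|⟨(0,1)⟩| = 4 and |⟨(2,3)⟩| = 4, so |H| is a multiple of lcm(4, 4) = 4 and divides |G| = 16.
Closing under the operation: H = {(0,0), (0,1), (0,2), (0,3), (2,0), (2,1), (2,2), (2,3)}, so |H| = 8.

8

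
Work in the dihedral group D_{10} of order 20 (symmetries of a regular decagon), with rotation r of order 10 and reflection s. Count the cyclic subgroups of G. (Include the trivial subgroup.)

14

A cyclic subgroup of order d is generated by each of its φ(d) elements of order d, so the cyclic subgroups of order d number (#elements of order d)/φ(d).
Cyclic subgroups by order — order 1: 1; order 2: 11; order 5: 1; order 10: 1.
Total: 14.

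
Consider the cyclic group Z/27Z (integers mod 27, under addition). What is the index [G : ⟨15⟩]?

|⟨15⟩| = 9 and |G| = 27.
By Lagrange, [G : H] = |G|/|H| = 27/9 = 3.

3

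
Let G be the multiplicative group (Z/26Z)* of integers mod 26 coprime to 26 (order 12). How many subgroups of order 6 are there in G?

1

|G| = 12 and 6 | 12, so subgroups of order 6 are possible by Lagrange.
The subgroups of order 6 are: {1, 3, 9, 17, 23, 25}.
So G has 1 subgroup of order 6.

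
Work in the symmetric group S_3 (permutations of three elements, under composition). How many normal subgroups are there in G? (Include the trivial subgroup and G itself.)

G has 6 subgroups. Checking conjugation-invariance by order — order 1: 1/1 normal; order 2: 0/3 normal; order 3: 1/1 normal; order 6: 1/1 normal.
Total normal subgroups: 3.

3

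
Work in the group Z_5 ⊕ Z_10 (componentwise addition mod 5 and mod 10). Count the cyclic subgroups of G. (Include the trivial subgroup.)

Group the elements of G by the cyclic subgroup they generate; each cyclic subgroup of order d accounts for φ(d) elements.
Cyclic subgroups by order — order 1: 1; order 2: 1; order 5: 6; order 10: 6.
Total: 14.

14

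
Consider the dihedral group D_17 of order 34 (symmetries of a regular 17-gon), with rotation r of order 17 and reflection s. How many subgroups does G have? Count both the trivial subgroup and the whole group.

|G| = 34, so by Lagrange every subgroup order divides 34. Divisors: 1, 2, 17, 34.
Subgroups by order — order 1: 1; order 2: 17; order 17: 1; order 34: 1.
Total: 1 + 17 + 1 + 1 = 20.

20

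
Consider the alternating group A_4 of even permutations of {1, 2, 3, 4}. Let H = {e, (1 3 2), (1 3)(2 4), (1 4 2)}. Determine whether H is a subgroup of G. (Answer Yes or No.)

No

(1 3 2) ∈ H but its inverse (1 2 3) ∉ H, so H is not a subgroup.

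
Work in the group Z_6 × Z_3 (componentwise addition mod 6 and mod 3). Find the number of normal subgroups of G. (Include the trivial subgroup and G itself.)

G is abelian, so every subgroup is normal.
G has 12 subgroups in total, hence 12 normal subgroups.

12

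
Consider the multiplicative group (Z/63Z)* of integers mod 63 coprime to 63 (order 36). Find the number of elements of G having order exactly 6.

24

Enumerating element orders in G gives 24 elements of order 6.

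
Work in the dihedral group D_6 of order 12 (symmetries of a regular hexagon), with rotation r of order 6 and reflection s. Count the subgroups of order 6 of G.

|G| = 12 and 6 | 12, so subgroups of order 6 are possible by Lagrange.
The subgroups of order 6 are: {e, r, r^2, r^3, r^4, r^5}; {e, r^2, r^4, s, r^2s, r^4s}; {e, r^2, r^4, rs, r^3s, r^5s}.
So G has 3 subgroups of order 6.

3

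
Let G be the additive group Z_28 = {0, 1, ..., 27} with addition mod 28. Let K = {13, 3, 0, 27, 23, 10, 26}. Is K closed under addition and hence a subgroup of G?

3 ∈ K but its inverse 25 ∉ K, so K is not a subgroup.

No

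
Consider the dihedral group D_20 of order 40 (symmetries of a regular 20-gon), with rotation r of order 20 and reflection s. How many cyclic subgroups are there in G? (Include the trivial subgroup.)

26

A cyclic subgroup of order d is generated by each of its φ(d) elements of order d, so the cyclic subgroups of order d number (#elements of order d)/φ(d).
Cyclic subgroups by order — order 1: 1; order 2: 21; order 4: 1; order 5: 1; order 10: 1; order 20: 1.
Total: 26.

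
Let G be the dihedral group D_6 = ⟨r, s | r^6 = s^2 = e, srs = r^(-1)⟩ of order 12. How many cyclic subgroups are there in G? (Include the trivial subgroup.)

A cyclic subgroup of order d is generated by each of its φ(d) elements of order d, so the cyclic subgroups of order d number (#elements of order d)/φ(d).
Cyclic subgroups by order — order 1: 1; order 2: 7; order 3: 1; order 6: 1.
Total: 10.

10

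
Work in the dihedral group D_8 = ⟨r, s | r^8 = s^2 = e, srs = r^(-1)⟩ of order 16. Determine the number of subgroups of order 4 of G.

5

|G| = 16 and 4 | 16, so subgroups of order 4 are possible by Lagrange.
The subgroups of order 4 are: {e, r^2, r^4, r^6}; {e, r^4, r^2s, r^6s}; {e, r^4, r^3s, r^7s}; {e, r^4, s, r^4s}; … (5 in all).
So G has 5 subgroups of order 4.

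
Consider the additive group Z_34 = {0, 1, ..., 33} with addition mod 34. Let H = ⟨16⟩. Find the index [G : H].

|⟨16⟩| = 17 and |G| = 34.
By Lagrange, [G : H] = |G|/|H| = 34/17 = 2.

2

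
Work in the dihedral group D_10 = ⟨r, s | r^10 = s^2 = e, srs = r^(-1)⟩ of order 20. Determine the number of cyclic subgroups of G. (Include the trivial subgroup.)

Each element a generates a cyclic subgroup ⟨a⟩; distinct elements may generate the same one (a cyclic group of order d has φ(d) generators).
Cyclic subgroups by order — order 1: 1; order 2: 11; order 5: 1; order 10: 1.
Total: 14.

14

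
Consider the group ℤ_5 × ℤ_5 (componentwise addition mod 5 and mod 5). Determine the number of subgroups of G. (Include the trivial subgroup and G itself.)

8

|G| = 25, so by Lagrange every subgroup order divides 25. Divisors: 1, 5, 25.
Subgroups by order — order 1: 1; order 5: 6; order 25: 1.
Total: 1 + 6 + 1 = 8.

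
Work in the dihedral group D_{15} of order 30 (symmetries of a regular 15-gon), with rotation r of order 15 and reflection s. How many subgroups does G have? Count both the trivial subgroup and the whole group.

28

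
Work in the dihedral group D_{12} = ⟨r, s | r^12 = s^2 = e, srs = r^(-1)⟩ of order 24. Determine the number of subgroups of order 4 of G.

|G| = 24 and 4 | 24, so subgroups of order 4 are possible by Lagrange.
The subgroups of order 4 are: {e, r^6, r^4s, r^10s}; {e, r^6, r^5s, r^11s}; {e, r^6, r^2s, r^8s}; {e, r^3, r^6, r^9}; … (7 in all).
So G has 7 subgroups of order 4.

7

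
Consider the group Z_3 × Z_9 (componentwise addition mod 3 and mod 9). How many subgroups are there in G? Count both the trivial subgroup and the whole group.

10

|G| = 27, so by Lagrange every subgroup order divides 27. Divisors: 1, 3, 9, 27.
Subgroups by order — order 1: 1; order 3: 4; order 9: 4; order 27: 1.
Total: 1 + 4 + 4 + 1 = 10.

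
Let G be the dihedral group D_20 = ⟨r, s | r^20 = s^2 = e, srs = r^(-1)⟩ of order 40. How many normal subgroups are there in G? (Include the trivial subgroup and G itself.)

9

G has 48 subgroups. Checking conjugation-invariance by order — order 1: 1/1 normal; order 2: 1/21 normal; order 4: 1/11 normal; order 5: 1/1 normal; order 8: 0/5 normal; order 10: 1/5 normal; order 20: 3/3 normal; order 40: 1/1 normal.
Total normal subgroups: 9.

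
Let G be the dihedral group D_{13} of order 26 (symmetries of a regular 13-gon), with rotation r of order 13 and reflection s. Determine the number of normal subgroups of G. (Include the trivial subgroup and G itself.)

G has 16 subgroups. Checking conjugation-invariance by order — order 1: 1/1 normal; order 2: 0/13 normal; order 13: 1/1 normal; order 26: 1/1 normal.
Total normal subgroups: 3.

3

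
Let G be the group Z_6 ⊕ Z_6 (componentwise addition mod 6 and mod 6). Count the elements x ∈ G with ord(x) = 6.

An element (a,b) has order lcm(ord(a), ord(b)); count pairs with lcm equal to 6.
Enumerating gives 24 such elements.

24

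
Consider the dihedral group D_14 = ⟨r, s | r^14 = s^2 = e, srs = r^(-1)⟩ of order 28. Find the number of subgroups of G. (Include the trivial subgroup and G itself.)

28

|G| = 28, so by Lagrange every subgroup order divides 28. Divisors: 1, 2, 4, 7, 14, 28.
Subgroups by order — order 1: 1; order 2: 15; order 4: 7; order 7: 1; order 14: 3; order 28: 1.
Total: 1 + 15 + 7 + 1 + 3 + 1 = 28.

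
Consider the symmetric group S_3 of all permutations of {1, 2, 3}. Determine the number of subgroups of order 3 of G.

1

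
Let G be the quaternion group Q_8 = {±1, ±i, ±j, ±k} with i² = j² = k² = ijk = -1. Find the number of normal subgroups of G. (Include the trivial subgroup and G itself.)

6

G has 6 subgroups. Checking conjugation-invariance by order — order 1: 1/1 normal; order 2: 1/1 normal; order 4: 3/3 normal; order 8: 1/1 normal.
Total normal subgroups: 6.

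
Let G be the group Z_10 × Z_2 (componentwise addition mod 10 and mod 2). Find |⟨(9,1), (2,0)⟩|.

|⟨(9,1)⟩| = 10 and |⟨(2,0)⟩| = 5, so |H| is a multiple of lcm(10, 5) = 10 and divides |G| = 20.
Closing under the operation: H = {(0,0), (1,1), (2,0), (3,1), (4,0), (5,1), (6,0), (7,1), (8,0), (9,1)}, so |H| = 10.

10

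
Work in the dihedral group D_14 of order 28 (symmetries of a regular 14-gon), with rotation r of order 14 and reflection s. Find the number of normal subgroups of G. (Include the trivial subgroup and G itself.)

G has 28 subgroups. Checking conjugation-invariance by order — order 1: 1/1 normal; order 2: 1/15 normal; order 4: 0/7 normal; order 7: 1/1 normal; order 14: 3/3 normal; order 28: 1/1 normal.
Total normal subgroups: 7.

7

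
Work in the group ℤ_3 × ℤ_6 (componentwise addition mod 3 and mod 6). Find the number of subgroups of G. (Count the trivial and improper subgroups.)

12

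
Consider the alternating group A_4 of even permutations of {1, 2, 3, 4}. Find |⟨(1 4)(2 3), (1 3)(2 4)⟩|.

|⟨(1 4)(2 3)⟩| = 2 and |⟨(1 3)(2 4)⟩| = 2, so |H| is a multiple of lcm(2, 2) = 2 and divides |G| = 12.
Closing under the operation: H = {e, (1 2)(3 4), (1 3)(2 4), (1 4)(2 3)}, so |H| = 4.

4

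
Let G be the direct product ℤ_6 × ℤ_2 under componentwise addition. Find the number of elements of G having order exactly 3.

2

An element (a,b) has order lcm(ord(a), ord(b)); count pairs with lcm equal to 3.
Enumerating gives 2 such elements.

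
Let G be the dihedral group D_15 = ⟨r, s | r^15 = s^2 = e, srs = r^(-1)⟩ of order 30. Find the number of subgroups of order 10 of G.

3

|G| = 30 and 10 | 30, so subgroups of order 10 are possible by Lagrange.
The subgroups of order 10 are: {e, r^3, r^6, r^9, r^12, rs, r^4s, r^7s, r^10s, r^13s}; {e, r^3, r^6, r^9, r^12, r^2s, r^5s, r^8s, r^11s, r^14s}; {e, r^3, r^6, r^9, r^12, s, r^3s, r^6s, r^9s, r^12s}.
So G has 3 subgroups of order 10.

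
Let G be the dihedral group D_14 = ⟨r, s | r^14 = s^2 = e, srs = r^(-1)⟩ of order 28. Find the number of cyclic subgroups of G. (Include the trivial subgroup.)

18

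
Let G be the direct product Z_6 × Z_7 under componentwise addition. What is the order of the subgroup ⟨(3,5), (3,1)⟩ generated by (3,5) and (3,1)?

14

|⟨(3,5)⟩| = 14 and |⟨(3,1)⟩| = 14, so |H| is a multiple of lcm(14, 14) = 14 and divides |G| = 42.
Closing under the operation: H = {(0,0), (0,1), (0,2), (0,3), (0,4), (0,5), (0,6), (3,0), (3,1), (3,2), (3,3), (3,4), (3,5), (3,6)}, so |H| = 14.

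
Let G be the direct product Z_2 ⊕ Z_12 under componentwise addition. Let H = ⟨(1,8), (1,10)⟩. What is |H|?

12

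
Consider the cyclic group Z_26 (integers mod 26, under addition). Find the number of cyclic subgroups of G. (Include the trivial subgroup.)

4

Group the elements of G by the cyclic subgroup they generate; each cyclic subgroup of order d accounts for φ(d) elements.
Cyclic subgroups by order — order 1: 1; order 2: 1; order 13: 1; order 26: 1.
Total: 4.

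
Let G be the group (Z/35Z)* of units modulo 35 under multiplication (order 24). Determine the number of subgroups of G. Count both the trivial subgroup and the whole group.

16

|G| = 24, so by Lagrange every subgroup order divides 24. Divisors: 1, 2, 3, 4, 6, 8, 12, 24.
Subgroups by order — order 1: 1; order 2: 3; order 3: 1; order 4: 3; order 6: 3; order 8: 1; order 12: 3; order 24: 1.
Total: 1 + 3 + 1 + 3 + 3 + 1 + 3 + 1 = 16.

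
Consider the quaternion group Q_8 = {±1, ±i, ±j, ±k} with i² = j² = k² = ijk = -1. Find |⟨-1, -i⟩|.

4

|⟨-1⟩| = 2 and |⟨-i⟩| = 4, so |H| is a multiple of lcm(2, 4) = 4 and divides |G| = 8.
Closing under the operation: H = {1, -1, i, -i}, so |H| = 4.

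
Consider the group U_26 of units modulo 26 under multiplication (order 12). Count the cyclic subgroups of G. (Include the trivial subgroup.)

Each element a generates a cyclic subgroup ⟨a⟩; distinct elements may generate the same one (a cyclic group of order d has φ(d) generators).
Cyclic subgroups by order — order 1: 1; order 2: 1; order 3: 1; order 4: 1; order 6: 1; order 12: 1.
Total: 6.

6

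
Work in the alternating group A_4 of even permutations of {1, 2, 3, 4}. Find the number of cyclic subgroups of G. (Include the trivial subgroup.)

Each element a generates a cyclic subgroup ⟨a⟩; distinct elements may generate the same one (a cyclic group of order d has φ(d) generators).
Cyclic subgroups by order — order 1: 1; order 2: 3; order 3: 4.
Total: 8.

8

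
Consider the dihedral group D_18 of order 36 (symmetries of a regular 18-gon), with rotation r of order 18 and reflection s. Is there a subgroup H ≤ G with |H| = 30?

30 does not divide |G| = 36, so by Lagrange no subgroup of order 30 exists.

No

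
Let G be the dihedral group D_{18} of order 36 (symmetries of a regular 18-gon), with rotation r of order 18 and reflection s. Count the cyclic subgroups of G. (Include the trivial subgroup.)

Each element a generates a cyclic subgroup ⟨a⟩; distinct elements may generate the same one (a cyclic group of order d has φ(d) generators).
Cyclic subgroups by order — order 1: 1; order 2: 19; order 3: 1; order 6: 1; order 9: 1; order 18: 1.
Total: 24.

24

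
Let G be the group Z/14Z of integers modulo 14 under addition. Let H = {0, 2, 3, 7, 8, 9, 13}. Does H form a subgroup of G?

2 ∈ H but its inverse 12 ∉ H, so H is not a subgroup.

No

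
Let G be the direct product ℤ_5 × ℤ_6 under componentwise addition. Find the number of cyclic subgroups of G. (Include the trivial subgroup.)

8

Each element a generates a cyclic subgroup ⟨a⟩; distinct elements may generate the same one (a cyclic group of order d has φ(d) generators).
Cyclic subgroups by order — order 1: 1; order 2: 1; order 3: 1; order 5: 1; order 6: 1; order 10: 1; order 15: 1; order 30: 1.
Total: 8.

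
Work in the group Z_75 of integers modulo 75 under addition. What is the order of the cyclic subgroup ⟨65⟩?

In Z_75, the order of an element a is n/gcd(a, n).
gcd(65, 75) = 5, so |⟨65⟩| = 75/5 = 15.

15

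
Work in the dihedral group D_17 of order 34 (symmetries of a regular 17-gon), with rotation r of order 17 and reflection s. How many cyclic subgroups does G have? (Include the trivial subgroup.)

19

A cyclic subgroup of order d is generated by each of its φ(d) elements of order d, so the cyclic subgroups of order d number (#elements of order d)/φ(d).
Cyclic subgroups by order — order 1: 1; order 2: 17; order 17: 1.
Total: 19.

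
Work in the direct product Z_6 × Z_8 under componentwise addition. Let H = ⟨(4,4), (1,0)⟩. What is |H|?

12

|⟨(4,4)⟩| = 6 and |⟨(1,0)⟩| = 6, so |H| is a multiple of lcm(6, 6) = 6 and divides |G| = 48.
Closing under the operation: H = {(0,0), (0,4), (1,0), (1,4), (2,0), (2,4), (3,0), (3,4), (4,0), (4,4), (5,0), (5,4)}, so |H| = 12.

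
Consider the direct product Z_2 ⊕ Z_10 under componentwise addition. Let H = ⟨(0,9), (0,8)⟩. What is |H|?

|⟨(0,9)⟩| = 10 and |⟨(0,8)⟩| = 5, so |H| is a multiple of lcm(10, 5) = 10 and divides |G| = 20.
Closing under the operation: H = {(0,0), (0,1), (0,2), (0,3), (0,4), (0,5), (0,6), (0,7), (0,8), (0,9)}, so |H| = 10.

10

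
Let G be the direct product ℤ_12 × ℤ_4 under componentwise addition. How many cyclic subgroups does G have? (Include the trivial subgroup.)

20

Each element a generates a cyclic subgroup ⟨a⟩; distinct elements may generate the same one (a cyclic group of order d has φ(d) generators).
Cyclic subgroups by order — order 1: 1; order 2: 3; order 3: 1; order 4: 6; order 6: 3; order 12: 6.
Total: 20.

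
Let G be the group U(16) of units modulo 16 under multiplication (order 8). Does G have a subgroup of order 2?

2 | 8. A subgroup of order 2 is {1, 15}.

Yes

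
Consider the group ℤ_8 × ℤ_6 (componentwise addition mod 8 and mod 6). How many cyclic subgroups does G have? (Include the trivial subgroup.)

Each element a generates a cyclic subgroup ⟨a⟩; distinct elements may generate the same one (a cyclic group of order d has φ(d) generators).
Cyclic subgroups by order — order 1: 1; order 2: 3; order 3: 1; order 4: 2; order 6: 3; order 8: 2; order 12: 2; order 24: 2.
Total: 16.

16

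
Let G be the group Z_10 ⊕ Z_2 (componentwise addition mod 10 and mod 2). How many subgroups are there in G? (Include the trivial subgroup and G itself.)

10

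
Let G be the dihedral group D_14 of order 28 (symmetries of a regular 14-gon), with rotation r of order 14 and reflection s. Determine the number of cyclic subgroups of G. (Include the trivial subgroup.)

18

A cyclic subgroup of order d is generated by each of its φ(d) elements of order d, so the cyclic subgroups of order d number (#elements of order d)/φ(d).
Cyclic subgroups by order — order 1: 1; order 2: 15; order 7: 1; order 14: 1.
Total: 18.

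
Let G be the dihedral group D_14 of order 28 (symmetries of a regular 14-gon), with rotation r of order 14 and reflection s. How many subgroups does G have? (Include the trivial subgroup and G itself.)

|G| = 28, so by Lagrange every subgroup order divides 28. Divisors: 1, 2, 4, 7, 14, 28.
Subgroups by order — order 1: 1; order 2: 15; order 4: 7; order 7: 1; order 14: 3; order 28: 1.
Total: 1 + 15 + 7 + 1 + 3 + 1 = 28.

28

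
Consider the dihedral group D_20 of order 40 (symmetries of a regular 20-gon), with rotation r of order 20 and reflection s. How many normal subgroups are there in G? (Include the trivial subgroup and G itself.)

9

G has 48 subgroups. Checking conjugation-invariance by order — order 1: 1/1 normal; order 2: 1/21 normal; order 4: 1/11 normal; order 5: 1/1 normal; order 8: 0/5 normal; order 10: 1/5 normal; order 20: 3/3 normal; order 40: 1/1 normal.
Total normal subgroups: 9.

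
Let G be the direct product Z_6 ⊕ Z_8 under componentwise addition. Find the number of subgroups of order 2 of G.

3

|G| = 48 and 2 | 48, so subgroups of order 2 are possible by Lagrange.
The subgroups of order 2 are: {(0,0), (0,4)}; {(0,0), (3,0)}; {(0,0), (3,4)}.
So G has 3 subgroups of order 2.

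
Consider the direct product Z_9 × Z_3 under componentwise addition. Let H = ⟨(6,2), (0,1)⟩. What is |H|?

9

|⟨(6,2)⟩| = 3 and |⟨(0,1)⟩| = 3, so |H| is a multiple of lcm(3, 3) = 3 and divides |G| = 27.
Closing under the operation: H = {(0,0), (0,1), (0,2), (3,0), (3,1), (3,2), (6,0), (6,1), (6,2)}, so |H| = 9.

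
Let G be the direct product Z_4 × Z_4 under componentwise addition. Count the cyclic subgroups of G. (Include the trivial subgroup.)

10

Group the elements of G by the cyclic subgroup they generate; each cyclic subgroup of order d accounts for φ(d) elements.
Cyclic subgroups by order — order 1: 1; order 2: 3; order 4: 6.
Total: 10.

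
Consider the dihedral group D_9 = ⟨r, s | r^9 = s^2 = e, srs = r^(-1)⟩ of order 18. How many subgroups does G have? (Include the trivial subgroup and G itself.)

|G| = 18, so by Lagrange every subgroup order divides 18. Divisors: 1, 2, 3, 6, 9, 18.
Subgroups by order — order 1: 1; order 2: 9; order 3: 1; order 6: 3; order 9: 1; order 18: 1.
Total: 1 + 9 + 1 + 3 + 1 + 1 = 16.

16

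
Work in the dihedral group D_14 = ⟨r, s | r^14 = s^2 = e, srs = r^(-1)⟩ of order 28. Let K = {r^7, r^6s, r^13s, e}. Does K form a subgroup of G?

Yes

|K| = 4 divides |G| = 28, consistent with Lagrange.
K contains the identity, every element's inverse is in K, and K is closed under ·: it is a subgroup.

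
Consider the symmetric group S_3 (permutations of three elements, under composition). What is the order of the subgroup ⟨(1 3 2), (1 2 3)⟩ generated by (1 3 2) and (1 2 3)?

|⟨(1 3 2)⟩| = 3 and |⟨(1 2 3)⟩| = 3, so |H| is a multiple of lcm(3, 3) = 3 and divides |G| = 6.
Closing under the operation: H = {e, (1 2 3), (1 3 2)}, so |H| = 3.

3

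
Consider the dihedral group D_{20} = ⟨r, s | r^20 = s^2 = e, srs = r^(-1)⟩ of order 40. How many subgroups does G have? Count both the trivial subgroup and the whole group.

48

|G| = 40, so by Lagrange every subgroup order divides 40. Divisors: 1, 2, 4, 5, 8, 10, 20, 40.
Subgroups by order — order 1: 1; order 2: 21; order 4: 11; order 5: 1; order 8: 5; order 10: 5; order 20: 3; order 40: 1.
Total: 1 + 21 + 11 + 1 + 5 + 5 + 3 + 1 = 48.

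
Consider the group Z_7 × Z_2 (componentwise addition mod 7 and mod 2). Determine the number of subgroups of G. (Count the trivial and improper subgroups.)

|G| = 14, so by Lagrange every subgroup order divides 14. Divisors: 1, 2, 7, 14.
Subgroups by order — order 1: 1; order 2: 1; order 7: 1; order 14: 1.
Total: 1 + 1 + 1 + 1 = 4.

4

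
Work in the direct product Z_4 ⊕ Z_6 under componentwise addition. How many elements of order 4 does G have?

4

An element (a,b) has order lcm(ord(a), ord(b)); count pairs with lcm equal to 4.
Enumerating gives 4 such elements.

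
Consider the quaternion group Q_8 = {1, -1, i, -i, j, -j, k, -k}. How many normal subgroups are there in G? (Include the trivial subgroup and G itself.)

6

G has 6 subgroups. Checking conjugation-invariance by order — order 1: 1/1 normal; order 2: 1/1 normal; order 4: 3/3 normal; order 8: 1/1 normal.
Total normal subgroups: 6.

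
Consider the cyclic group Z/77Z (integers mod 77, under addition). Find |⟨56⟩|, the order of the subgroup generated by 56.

11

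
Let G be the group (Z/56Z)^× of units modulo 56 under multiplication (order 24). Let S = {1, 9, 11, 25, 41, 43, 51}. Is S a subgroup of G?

No

|S| = 7 does not divide |G| = 24, so by Lagrange S is not a subgroup.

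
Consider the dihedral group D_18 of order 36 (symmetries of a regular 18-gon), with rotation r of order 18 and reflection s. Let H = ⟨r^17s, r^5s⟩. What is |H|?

6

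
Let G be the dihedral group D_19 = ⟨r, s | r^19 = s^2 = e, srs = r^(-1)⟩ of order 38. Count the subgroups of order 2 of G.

|G| = 38 and 2 | 38, so subgroups of order 2 are possible by Lagrange.
The subgroups of order 2 are: {e, r^10s}; {e, r^11s}; {e, r^12s}; {e, r^13s}; … (19 in all).
So G has 19 subgroups of order 2.

19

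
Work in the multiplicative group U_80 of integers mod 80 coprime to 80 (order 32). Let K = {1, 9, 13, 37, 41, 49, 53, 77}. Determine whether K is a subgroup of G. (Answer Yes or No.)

Yes

|K| = 8 divides |G| = 32, consistent with Lagrange.
K contains the identity, every element's inverse is in K, and K is closed under ·: it is a subgroup.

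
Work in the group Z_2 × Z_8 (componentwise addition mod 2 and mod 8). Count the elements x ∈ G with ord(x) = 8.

An element (a,b) has order lcm(ord(a), ord(b)); count pairs with lcm equal to 8.
Enumerating gives 8 such elements.

8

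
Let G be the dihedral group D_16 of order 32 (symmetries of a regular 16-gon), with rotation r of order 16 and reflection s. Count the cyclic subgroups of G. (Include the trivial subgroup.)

21

Each element a generates a cyclic subgroup ⟨a⟩; distinct elements may generate the same one (a cyclic group of order d has φ(d) generators).
Cyclic subgroups by order — order 1: 1; order 2: 17; order 4: 1; order 8: 1; order 16: 1.
Total: 21.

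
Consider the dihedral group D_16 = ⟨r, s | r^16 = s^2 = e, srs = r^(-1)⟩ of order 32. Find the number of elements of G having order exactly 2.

17

Enumerating element orders in G gives 17 elements of order 2.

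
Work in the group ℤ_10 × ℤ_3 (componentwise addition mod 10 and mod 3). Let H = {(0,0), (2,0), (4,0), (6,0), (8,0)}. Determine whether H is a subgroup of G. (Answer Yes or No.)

|H| = 5 divides |G| = 30, consistent with Lagrange.
H contains the identity, every element's inverse is in H, and H is closed under +: it is a subgroup.
In fact H = ⟨(4,0)⟩.

Yes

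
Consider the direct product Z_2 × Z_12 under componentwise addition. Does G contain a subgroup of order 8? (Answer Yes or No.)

8 | 24. A subgroup of order 8 is {(0,0), (0,3), (0,6), (0,9), (1,0), (1,3), (1,6), (1,9)}.

Yes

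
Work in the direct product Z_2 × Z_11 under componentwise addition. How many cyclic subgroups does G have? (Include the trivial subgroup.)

4

Each element a generates a cyclic subgroup ⟨a⟩; distinct elements may generate the same one (a cyclic group of order d has φ(d) generators).
Cyclic subgroups by order — order 1: 1; order 2: 1; order 11: 1; order 22: 1.
Total: 4.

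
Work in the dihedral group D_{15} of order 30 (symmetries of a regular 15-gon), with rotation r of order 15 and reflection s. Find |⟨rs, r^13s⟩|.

|⟨rs⟩| = 2 and |⟨r^13s⟩| = 2, so |H| is a multiple of lcm(2, 2) = 2 and divides |G| = 30.
Closing under the operation: H = {e, r^3, r^6, r^9, r^12, rs, r^4s, r^7s, r^10s, r^13s}, so |H| = 10.

10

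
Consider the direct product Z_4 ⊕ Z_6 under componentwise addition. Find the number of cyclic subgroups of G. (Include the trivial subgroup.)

Group the elements of G by the cyclic subgroup they generate; each cyclic subgroup of order d accounts for φ(d) elements.
Cyclic subgroups by order — order 1: 1; order 2: 3; order 3: 1; order 4: 2; order 6: 3; order 12: 2.
Total: 12.

12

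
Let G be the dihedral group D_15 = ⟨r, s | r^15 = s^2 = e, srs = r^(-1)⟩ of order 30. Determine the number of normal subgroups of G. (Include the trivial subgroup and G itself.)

G has 28 subgroups. Checking conjugation-invariance by order — order 1: 1/1 normal; order 2: 0/15 normal; order 3: 1/1 normal; order 5: 1/1 normal; order 6: 0/5 normal; order 10: 0/3 normal; order 15: 1/1 normal; order 30: 1/1 normal.
Total normal subgroups: 5.

5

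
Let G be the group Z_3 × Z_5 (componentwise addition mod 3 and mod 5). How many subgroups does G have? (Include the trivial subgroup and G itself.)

|G| = 15, so by Lagrange every subgroup order divides 15. Divisors: 1, 3, 5, 15.
Subgroups by order — order 1: 1; order 3: 1; order 5: 1; order 15: 1.
Total: 1 + 1 + 1 + 1 = 4.

4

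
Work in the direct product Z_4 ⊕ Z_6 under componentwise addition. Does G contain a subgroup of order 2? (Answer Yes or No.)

Yes

2 | 24. A subgroup of order 2 is {(0,0), (0,3)}.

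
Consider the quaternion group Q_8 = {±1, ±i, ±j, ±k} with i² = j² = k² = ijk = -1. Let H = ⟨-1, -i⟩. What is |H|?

4

|⟨-1⟩| = 2 and |⟨-i⟩| = 4, so |H| is a multiple of lcm(2, 4) = 4 and divides |G| = 8.
Closing under the operation: H = {1, -1, i, -i}, so |H| = 4.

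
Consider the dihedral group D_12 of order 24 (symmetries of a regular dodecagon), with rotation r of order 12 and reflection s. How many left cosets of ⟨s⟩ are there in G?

12

|⟨s⟩| = 2 and |G| = 24.
By Lagrange, [G : H] = |G|/|H| = 24/2 = 12.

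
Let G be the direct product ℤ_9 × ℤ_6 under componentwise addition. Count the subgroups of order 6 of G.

4

|G| = 54 and 6 | 54, so subgroups of order 6 are possible by Lagrange.
The subgroups of order 6 are: {(0,0), (0,1), (0,2), (0,3), (0,4), (0,5)}; {(0,0), (0,3), (3,0), (3,3), (6,0), (6,3)}; {(0,0), (0,3), (3,1), (3,4), (6,2), (6,5)}; {(0,0), (0,3), (3,2), (3,5), (6,1), (6,4)}.
So G has 4 subgroups of order 6.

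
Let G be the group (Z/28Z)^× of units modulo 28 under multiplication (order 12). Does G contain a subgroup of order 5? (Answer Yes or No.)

No

5 does not divide |G| = 12, so by Lagrange no subgroup of order 5 exists.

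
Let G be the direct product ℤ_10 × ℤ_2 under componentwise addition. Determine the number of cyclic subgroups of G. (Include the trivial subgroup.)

A cyclic subgroup of order d is generated by each of its φ(d) elements of order d, so the cyclic subgroups of order d number (#elements of order d)/φ(d).
Cyclic subgroups by order — order 1: 1; order 2: 3; order 5: 1; order 10: 3.
Total: 8.

8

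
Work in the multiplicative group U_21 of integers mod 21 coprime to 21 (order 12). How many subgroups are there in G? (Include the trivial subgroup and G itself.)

|G| = 12, so by Lagrange every subgroup order divides 12. Divisors: 1, 2, 3, 4, 6, 12.
Subgroups by order — order 1: 1; order 2: 3; order 3: 1; order 4: 1; order 6: 3; order 12: 1.
Total: 1 + 3 + 1 + 1 + 3 + 1 = 10.

10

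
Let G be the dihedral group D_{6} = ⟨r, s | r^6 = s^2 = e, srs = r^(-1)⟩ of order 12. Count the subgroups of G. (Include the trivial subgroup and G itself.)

|G| = 12, so by Lagrange every subgroup order divides 12. Divisors: 1, 2, 3, 4, 6, 12.
Subgroups by order — order 1: 1; order 2: 7; order 3: 1; order 4: 3; order 6: 3; order 12: 1.
Total: 1 + 7 + 1 + 3 + 3 + 1 = 16.

16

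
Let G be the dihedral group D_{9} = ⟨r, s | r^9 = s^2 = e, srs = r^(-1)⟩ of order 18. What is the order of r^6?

Computing powers of r^6: the smallest k with (r^6)^k = e is k = 3.

3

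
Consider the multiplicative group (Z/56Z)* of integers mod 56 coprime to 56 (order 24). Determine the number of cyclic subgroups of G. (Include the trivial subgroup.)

Each element a generates a cyclic subgroup ⟨a⟩; distinct elements may generate the same one (a cyclic group of order d has φ(d) generators).
Cyclic subgroups by order — order 1: 1; order 2: 7; order 3: 1; order 6: 7.
Total: 16.

16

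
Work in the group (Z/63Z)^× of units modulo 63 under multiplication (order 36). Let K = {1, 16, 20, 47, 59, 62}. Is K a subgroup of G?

16 ∈ K but its inverse 4 ∉ K, so K is not a subgroup.

No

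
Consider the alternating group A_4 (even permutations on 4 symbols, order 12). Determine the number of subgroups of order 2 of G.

|G| = 12 and 2 | 12, so subgroups of order 2 are possible by Lagrange.
The subgroups of order 2 are: {e, (1 2)(3 4)}; {e, (1 3)(2 4)}; {e, (1 4)(2 3)}.
So G has 3 subgroups of order 2.

3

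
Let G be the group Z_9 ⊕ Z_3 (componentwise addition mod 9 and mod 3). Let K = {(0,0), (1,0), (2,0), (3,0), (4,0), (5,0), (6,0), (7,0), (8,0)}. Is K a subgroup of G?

|K| = 9 divides |G| = 27, consistent with Lagrange.
K contains the identity, every element's inverse is in K, and K is closed under +: it is a subgroup.
In fact K = ⟨(4,0)⟩.

Yes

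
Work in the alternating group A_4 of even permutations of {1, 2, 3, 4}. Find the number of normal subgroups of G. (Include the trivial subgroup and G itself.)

G has 10 subgroups. Checking conjugation-invariance by order — order 1: 1/1 normal; order 2: 0/3 normal; order 3: 0/4 normal; order 4: 1/1 normal; order 12: 1/1 normal.
Total normal subgroups: 3.

3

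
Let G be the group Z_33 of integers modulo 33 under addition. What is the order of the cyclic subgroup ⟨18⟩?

11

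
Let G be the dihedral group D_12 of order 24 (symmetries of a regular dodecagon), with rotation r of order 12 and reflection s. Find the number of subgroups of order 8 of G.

3

|G| = 24 and 8 | 24, so subgroups of order 8 are possible by Lagrange.
The subgroups of order 8 are: {e, r^3, r^6, r^9, rs, r^4s, r^7s, r^10s}; {e, r^3, r^6, r^9, r^2s, r^5s, r^8s, r^11s}; {e, r^3, r^6, r^9, s, r^3s, r^6s, r^9s}.
So G has 3 subgroups of order 8.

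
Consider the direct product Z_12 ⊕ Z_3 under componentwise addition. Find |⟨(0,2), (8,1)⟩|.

9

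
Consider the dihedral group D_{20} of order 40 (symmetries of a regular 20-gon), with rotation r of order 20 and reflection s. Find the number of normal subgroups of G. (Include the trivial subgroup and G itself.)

G has 48 subgroups. Checking conjugation-invariance by order — order 1: 1/1 normal; order 2: 1/21 normal; order 4: 1/11 normal; order 5: 1/1 normal; order 8: 0/5 normal; order 10: 1/5 normal; order 20: 3/3 normal; order 40: 1/1 normal.
Total normal subgroups: 9.

9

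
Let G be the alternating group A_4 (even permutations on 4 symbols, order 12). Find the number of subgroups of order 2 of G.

|G| = 12 and 2 | 12, so subgroups of order 2 are possible by Lagrange.
The subgroups of order 2 are: {e, (1 2)(3 4)}; {e, (1 3)(2 4)}; {e, (1 4)(2 3)}.
So G has 3 subgroups of order 2.

3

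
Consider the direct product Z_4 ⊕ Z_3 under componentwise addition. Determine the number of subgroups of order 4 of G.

|G| = 12 and 4 | 12, so subgroups of order 4 are possible by Lagrange.
The subgroups of order 4 are: {(0,0), (1,0), (2,0), (3,0)}.
So G has 1 subgroup of order 4.

1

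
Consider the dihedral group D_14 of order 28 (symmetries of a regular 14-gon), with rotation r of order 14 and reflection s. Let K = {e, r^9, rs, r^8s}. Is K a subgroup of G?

r^9 ∈ K but its inverse r^5 ∉ K, so K is not a subgroup.

No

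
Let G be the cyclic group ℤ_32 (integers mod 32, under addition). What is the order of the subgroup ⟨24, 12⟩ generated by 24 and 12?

8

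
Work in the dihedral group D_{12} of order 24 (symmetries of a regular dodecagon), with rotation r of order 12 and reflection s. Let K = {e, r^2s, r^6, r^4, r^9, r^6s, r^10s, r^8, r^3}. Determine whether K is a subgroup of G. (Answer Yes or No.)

|K| = 9 does not divide |G| = 24, so by Lagrange K is not a subgroup.

No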